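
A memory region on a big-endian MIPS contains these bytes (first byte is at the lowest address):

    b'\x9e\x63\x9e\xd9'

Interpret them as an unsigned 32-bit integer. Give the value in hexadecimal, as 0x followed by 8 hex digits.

Big-endian: lowest address holds the most-significant byte.
The bytes are already most-significant first: 0x9E639ED9.

0x9E639ED9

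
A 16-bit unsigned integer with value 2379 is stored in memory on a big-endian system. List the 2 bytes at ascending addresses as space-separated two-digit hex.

2379 in hexadecimal, padded to 16 bits, is 0x094B.
Split into bytes (most-significant first): 09 4B.
Big-endian stores the most-significant byte at the lowest address.
So the memory order matches the most-significant-first order: 09 4B.

09 4B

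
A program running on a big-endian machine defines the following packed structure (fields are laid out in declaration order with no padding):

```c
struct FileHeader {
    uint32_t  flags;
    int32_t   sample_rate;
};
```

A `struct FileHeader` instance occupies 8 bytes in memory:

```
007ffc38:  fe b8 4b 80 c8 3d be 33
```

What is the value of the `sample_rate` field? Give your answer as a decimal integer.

-935477709

`sample_rate` follows `flags` (4 bytes), so it starts at byte offset 4 and occupies 4 bytes.
Bytes at offsets 4..7: C8 3D BE 33.
Big-endian stores the most-significant byte at the lowest address.
The bytes are already most-significant first: 0xC83DBE33.
Top bit is set, so as a signed 32-bit value this is 0xC83DBE33 − 2^32 = -935477709.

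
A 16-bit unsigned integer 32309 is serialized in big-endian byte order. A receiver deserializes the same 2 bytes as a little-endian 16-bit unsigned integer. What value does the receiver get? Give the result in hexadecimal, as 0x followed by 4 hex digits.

0x357E

32309 in 16-bit hexadecimal is 0x7E35.
Stored big-endian, the bytes at ascending addresses are 7E 35.
Read back as little-endian, the first byte is least significant, giving 0x357E.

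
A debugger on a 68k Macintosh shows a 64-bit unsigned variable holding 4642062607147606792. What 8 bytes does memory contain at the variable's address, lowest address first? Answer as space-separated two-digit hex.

40 6B EB 58 B4 28 23 08

4642062607147606792 in hexadecimal, padded to 64 bits, is 0x406BEB58B4282308.
Split into bytes (most-significant first): 40 6B EB 58 B4 28 23 08.
Big-endian: lowest address holds the most-significant byte.
So the memory order matches the most-significant-first order: 40 6B EB 58 B4 28 23 08.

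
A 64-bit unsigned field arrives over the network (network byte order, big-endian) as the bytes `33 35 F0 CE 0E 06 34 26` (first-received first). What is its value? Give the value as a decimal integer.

Big-endian stores the most-significant byte at the lowest address.
The bytes are already most-significant first: 0x3335F0CE0E063426.
0x3335F0CE0E063426 = 3690120237489206310.

3690120237489206310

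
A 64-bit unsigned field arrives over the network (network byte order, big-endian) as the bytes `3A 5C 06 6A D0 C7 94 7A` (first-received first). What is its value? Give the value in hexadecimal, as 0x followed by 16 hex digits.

0x3A5C066AD0C7947A

In big-endian order the high byte comes first in memory.
The bytes are already most-significant first: 0x3A5C066AD0C7947A.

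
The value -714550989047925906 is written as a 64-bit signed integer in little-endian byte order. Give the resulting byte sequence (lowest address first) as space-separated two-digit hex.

Two's complement of -714550989047925906 in 64 bits: 714550989047925906 = 0x09EA9856B41B0C92; invert → 0xF61567A94BE4F36D; add 1 → 0xF61567A94BE4F36E.
Split into bytes (most-significant first): F6 15 67 A9 4B E4 F3 6E.
Little-endian stores the least-significant byte at the lowest address.
So at ascending addresses the bytes are 6E F3 E4 4B A9 67 15 F6.

6E F3 E4 4B A9 67 15 F6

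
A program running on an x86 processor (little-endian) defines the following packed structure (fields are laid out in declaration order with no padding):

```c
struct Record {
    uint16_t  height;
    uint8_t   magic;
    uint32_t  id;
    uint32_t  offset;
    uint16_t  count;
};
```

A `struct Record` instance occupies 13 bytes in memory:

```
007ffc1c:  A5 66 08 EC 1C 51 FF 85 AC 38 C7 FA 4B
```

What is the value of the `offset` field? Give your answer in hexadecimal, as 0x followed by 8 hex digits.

0xC738AC85

`offset` follows `height` (2 B), `magic` (1 B), `id` (4 B), so it starts at offset 2 + 1 + 4 = 7 and occupies 4 bytes.
Bytes at offsets 7..10: 85 AC 38 C7.
Little-endian stores the least-significant byte at the lowest address.
Reassemble most-significant byte first: C7 38 AC 85 → 0xC738AC85.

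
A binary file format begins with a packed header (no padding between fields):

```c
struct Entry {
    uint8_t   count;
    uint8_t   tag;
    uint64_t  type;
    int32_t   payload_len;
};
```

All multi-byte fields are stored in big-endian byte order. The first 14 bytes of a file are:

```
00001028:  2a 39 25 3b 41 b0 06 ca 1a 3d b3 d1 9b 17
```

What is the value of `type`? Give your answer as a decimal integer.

2682810227313220157

`type` follows `count` (1 B), `tag` (1 B), so it starts at offset 1 + 1 = 2 and occupies 8 bytes.
Bytes at offsets 2..9: 25 3B 41 B0 06 CA 1A 3D.
In big-endian order the high byte comes first in memory.
The bytes are already most-significant first: 0x253B41B006CA1A3D.
0x253B41B006CA1A3D = 2682810227313220157.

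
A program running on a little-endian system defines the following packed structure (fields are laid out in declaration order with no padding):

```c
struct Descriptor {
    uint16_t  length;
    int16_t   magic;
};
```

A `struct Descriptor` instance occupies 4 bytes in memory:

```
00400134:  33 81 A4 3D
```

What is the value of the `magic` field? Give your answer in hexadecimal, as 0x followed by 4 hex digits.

`magic` follows `length` (2 bytes), so it starts at byte offset 2 and occupies 2 bytes.
Bytes at offsets 2..3: A4 3D.
In little-endian order the low byte comes first in memory.
Reassemble most-significant byte first: 3D A4 → 0x3DA4.

0x3DA4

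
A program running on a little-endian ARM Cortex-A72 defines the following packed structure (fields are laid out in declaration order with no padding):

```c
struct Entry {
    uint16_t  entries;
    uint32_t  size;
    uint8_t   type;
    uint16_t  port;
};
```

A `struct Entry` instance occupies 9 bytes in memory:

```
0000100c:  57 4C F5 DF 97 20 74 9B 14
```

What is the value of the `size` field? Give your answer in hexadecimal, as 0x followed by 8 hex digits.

`size` follows `entries` (2 bytes), so it starts at byte offset 2 and occupies 4 bytes.
Bytes at offsets 2..5: F5 DF 97 20.
Little-endian stores the least-significant byte at the lowest address.
Reassemble most-significant byte first: 20 97 DF F5 → 0x2097DFF5.

0x2097DFF5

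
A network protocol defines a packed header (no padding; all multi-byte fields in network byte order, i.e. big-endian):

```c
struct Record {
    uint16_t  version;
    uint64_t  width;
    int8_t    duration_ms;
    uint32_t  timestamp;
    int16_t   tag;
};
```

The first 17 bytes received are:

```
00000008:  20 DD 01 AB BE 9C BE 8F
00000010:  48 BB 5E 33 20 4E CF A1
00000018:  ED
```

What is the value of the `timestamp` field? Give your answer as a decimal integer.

`timestamp` follows `version` (2 B), `width` (8 B), `duration_ms` (1 B), so it starts at offset 2 + 8 + 1 = 11 and occupies 4 bytes.
Bytes at offsets 11..14: 33 20 4E CF.
Big-endian stores the most-significant byte at the lowest address.
The bytes are already most-significant first: 0x33204ECF.
0x33204ECF = 857755343.

857755343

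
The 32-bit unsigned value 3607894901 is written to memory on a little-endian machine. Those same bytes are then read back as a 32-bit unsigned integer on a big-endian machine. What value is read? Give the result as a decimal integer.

3607894901 in 32-bit hexadecimal is 0xD70C1B75.
Stored little-endian, the bytes at ascending addresses are 75 1B 0C D7.
Read back as big-endian, the last byte is least significant, giving 0x751B0CD7.
0x751B0CD7 = 1964707031.

1964707031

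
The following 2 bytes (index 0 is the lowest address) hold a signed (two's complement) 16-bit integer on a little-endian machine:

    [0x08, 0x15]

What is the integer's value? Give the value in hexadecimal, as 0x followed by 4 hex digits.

0x1508

In little-endian order the low byte comes first in memory.
Reassemble most-significant byte first: 15 08 → 0x1508.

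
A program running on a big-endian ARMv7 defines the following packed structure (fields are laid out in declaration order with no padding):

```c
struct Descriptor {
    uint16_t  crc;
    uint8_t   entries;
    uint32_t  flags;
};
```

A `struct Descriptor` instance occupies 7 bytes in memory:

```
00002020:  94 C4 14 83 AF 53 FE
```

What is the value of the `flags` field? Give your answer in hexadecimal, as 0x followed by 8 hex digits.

0x83AF53FE

`flags` follows `crc` (2 B), `entries` (1 B), so it starts at offset 2 + 1 = 3 and occupies 4 bytes.
Bytes at offsets 3..6: 83 AF 53 FE.
Big-endian: lowest address holds the most-significant byte.
The bytes are already most-significant first: 0x83AF53FE.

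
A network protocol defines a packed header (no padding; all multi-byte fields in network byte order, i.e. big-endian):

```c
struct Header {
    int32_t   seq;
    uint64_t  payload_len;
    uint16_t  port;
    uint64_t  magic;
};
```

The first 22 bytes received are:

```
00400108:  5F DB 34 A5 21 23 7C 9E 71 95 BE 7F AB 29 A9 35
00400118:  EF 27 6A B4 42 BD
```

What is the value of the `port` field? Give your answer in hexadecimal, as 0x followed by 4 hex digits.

0xAB29

`port` follows `seq` (4 B), `payload_len` (8 B), so it starts at offset 4 + 8 = 12 and occupies 2 bytes.
Bytes at offsets 12..13: AB 29.
Big-endian stores the most-significant byte at the lowest address.
The bytes are already most-significant first: 0xAB29.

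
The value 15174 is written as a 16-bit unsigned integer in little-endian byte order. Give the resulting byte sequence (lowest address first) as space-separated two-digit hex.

15174 in hexadecimal, padded to 16 bits, is 0x3B46.
Split into bytes (most-significant first): 3B 46.
In little-endian order the low byte comes first in memory.
So at ascending addresses the bytes are 46 3B.

46 3B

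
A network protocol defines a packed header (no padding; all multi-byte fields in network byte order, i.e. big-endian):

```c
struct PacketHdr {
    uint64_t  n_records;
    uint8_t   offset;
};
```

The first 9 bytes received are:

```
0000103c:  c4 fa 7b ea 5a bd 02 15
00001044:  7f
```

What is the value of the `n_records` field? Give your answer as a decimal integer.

`n_records` is the first field, at byte offset 0, occupying 8 bytes.
Bytes at offsets 0..7: C4 FA 7B EA 5A BD 02 15.
In big-endian order the high byte comes first in memory.
The bytes are already most-significant first: 0xC4FA7BEA5ABD0215.
0xC4FA7BEA5ABD0215 = 14193793422086439445.

14193793422086439445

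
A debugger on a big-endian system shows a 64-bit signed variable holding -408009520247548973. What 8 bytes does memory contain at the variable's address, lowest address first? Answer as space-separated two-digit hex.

Two's complement of -408009520247548973 in 64 bits: 408009520247548973 = 0x05A98A7F37552C2D; invert → 0xFA567580C8AAD3D2; add 1 → 0xFA567580C8AAD3D3.
Split into bytes (most-significant first): FA 56 75 80 C8 AA D3 D3.
Big-endian stores the most-significant byte at the lowest address.
So the memory order matches the most-significant-first order: FA 56 75 80 C8 AA D3 D3.

FA 56 75 80 C8 AA D3 D3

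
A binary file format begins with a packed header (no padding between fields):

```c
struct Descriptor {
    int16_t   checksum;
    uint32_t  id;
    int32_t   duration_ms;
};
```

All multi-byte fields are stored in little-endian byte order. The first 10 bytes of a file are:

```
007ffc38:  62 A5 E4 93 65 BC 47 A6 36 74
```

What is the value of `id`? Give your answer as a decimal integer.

3160773604

`id` follows `checksum` (2 bytes), so it starts at byte offset 2 and occupies 4 bytes.
Bytes at offsets 2..5: E4 93 65 BC.
Little-endian: lowest address holds the least-significant byte.
Reassemble most-significant byte first: BC 65 93 E4 → 0xBC6593E4.
0xBC6593E4 = 3160773604.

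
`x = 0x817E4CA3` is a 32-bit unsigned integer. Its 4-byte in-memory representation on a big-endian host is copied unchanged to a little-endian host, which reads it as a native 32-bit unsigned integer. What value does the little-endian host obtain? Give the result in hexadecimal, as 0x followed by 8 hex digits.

0xA34C7E81

Stored big-endian, the bytes at ascending addresses are 81 7E 4C A3.
Read back as little-endian, the first byte is least significant, giving 0xA34C7E81.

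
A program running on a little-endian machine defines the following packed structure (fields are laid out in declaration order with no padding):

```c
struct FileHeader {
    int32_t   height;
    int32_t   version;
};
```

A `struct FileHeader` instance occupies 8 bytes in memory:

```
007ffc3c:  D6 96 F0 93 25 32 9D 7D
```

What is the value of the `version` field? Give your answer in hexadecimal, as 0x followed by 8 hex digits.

`version` follows `height` (4 bytes), so it starts at byte offset 4 and occupies 4 bytes.
Bytes at offsets 4..7: 25 32 9D 7D.
Little-endian: lowest address holds the least-significant byte.
Reassemble most-significant byte first: 7D 9D 32 25 → 0x7D9D3225.

0x7D9D3225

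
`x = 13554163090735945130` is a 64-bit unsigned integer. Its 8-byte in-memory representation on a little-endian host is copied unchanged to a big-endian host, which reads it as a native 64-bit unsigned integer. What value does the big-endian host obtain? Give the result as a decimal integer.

13554163090735945130 in 64-bit hexadecimal is 0xBC1A0F849B06D5AA.
Stored little-endian, the bytes at ascending addresses are AA D5 06 9B 84 0F 1A BC.
Read back as big-endian, the last byte is least significant, giving 0xAAD5069B840F1ABC.
0xAAD5069B840F1ABC = 12309752421492398780.

12309752421492398780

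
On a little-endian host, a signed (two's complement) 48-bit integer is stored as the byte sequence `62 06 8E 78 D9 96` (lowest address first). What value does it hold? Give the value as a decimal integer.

Little-endian: lowest address holds the least-significant byte.
Reassemble most-significant byte first: 96 D9 78 8E 06 62 → 0x96D9788E0662.
Top bit is set, so as a signed 48-bit value this is 0x96D9788E0662 − 2^48 = -115614202067358.

-115614202067358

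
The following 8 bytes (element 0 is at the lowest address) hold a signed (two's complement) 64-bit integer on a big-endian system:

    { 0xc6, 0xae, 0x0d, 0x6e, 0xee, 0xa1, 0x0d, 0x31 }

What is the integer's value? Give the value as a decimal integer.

Big-endian stores the most-significant byte at the lowest address.
The bytes are already most-significant first: 0xC6AE0D6EEEA10D31.
Top bit is set, so as a signed 64-bit value this is 0xC6AE0D6EEEA10D31 − 2^64 = -4130349038151070415.

-4130349038151070415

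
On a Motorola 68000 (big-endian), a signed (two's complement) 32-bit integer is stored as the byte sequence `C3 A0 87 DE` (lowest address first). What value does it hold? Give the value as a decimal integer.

-1012889634

In big-endian order the high byte comes first in memory.
The bytes are already most-significant first: 0xC3A087DE.
Top bit is set, so as a signed 32-bit value this is 0xC3A087DE − 2^32 = -1012889634.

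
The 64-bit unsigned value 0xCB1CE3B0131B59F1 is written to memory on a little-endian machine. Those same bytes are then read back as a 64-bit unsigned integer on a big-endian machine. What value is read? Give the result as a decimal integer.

17390961207453883595

Stored little-endian, the bytes at ascending addresses are F1 59 1B 13 B0 E3 1C CB.
Read back as big-endian, the last byte is least significant, giving 0xF1591B13B0E31CCB.
0xF1591B13B0E31CCB = 17390961207453883595.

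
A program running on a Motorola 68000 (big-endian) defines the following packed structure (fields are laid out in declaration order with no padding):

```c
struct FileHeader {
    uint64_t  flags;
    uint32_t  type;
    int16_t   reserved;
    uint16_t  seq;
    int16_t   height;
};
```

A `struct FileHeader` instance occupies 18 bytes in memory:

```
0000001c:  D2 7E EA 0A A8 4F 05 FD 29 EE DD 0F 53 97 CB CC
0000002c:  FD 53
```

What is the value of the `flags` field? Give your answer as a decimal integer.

15167817926524732925

`flags` is the first field, at byte offset 0, occupying 8 bytes.
Bytes at offsets 0..7: D2 7E EA 0A A8 4F 05 FD.
Big-endian: lowest address holds the most-significant byte.
The bytes are already most-significant first: 0xD27EEA0AA84F05FD.
0xD27EEA0AA84F05FD = 15167817926524732925.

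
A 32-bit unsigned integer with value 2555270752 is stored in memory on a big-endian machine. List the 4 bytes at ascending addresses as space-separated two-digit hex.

2555270752 in hexadecimal, padded to 32 bits, is 0x984E5660.
Split into bytes (most-significant first): 98 4E 56 60.
Big-endian stores the most-significant byte at the lowest address.
So the memory order matches the most-significant-first order: 98 4E 56 60.

98 4E 56 60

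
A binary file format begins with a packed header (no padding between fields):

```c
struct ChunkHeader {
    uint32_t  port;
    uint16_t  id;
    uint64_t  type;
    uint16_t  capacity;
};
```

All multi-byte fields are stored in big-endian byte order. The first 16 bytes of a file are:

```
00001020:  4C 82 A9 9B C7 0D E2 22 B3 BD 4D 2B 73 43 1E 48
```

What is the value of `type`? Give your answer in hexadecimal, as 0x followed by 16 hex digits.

0xE222B3BD4D2B7343

`type` follows `port` (4 B), `id` (2 B), so it starts at offset 4 + 2 = 6 and occupies 8 bytes.
Bytes at offsets 6..13: E2 22 B3 BD 4D 2B 73 43.
Big-endian stores the most-significant byte at the lowest address.
The bytes are already most-significant first: 0xE222B3BD4D2B7343.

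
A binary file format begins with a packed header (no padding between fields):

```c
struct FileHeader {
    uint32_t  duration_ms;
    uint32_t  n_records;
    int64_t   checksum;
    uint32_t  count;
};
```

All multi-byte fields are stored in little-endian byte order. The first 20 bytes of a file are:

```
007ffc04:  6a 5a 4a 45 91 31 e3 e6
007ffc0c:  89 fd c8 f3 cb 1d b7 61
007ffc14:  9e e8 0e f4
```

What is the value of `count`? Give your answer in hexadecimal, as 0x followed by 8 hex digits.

`count` follows `duration_ms` (4 B), `n_records` (4 B), `checksum` (8 B), so it starts at offset 4 + 4 + 8 = 16 and occupies 4 bytes.
Bytes at offsets 16..19: 9E E8 0E F4.
In little-endian order the low byte comes first in memory.
Reassemble most-significant byte first: F4 0E E8 9E → 0xF40EE89E.

0xF40EE89E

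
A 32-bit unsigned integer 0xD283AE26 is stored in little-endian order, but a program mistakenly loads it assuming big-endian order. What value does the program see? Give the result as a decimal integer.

648971218

Stored little-endian, the bytes at ascending addresses are 26 AE 83 D2.
Read back as big-endian, the last byte is least significant, giving 0x26AE83D2.
0x26AE83D2 = 648971218.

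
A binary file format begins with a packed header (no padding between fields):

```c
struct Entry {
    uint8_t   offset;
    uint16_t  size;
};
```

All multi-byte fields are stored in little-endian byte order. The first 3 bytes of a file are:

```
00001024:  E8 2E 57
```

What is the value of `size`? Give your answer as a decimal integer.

22318

`size` follows `offset` (1 byte), so it starts at byte offset 1 and occupies 2 bytes.
Bytes at offsets 1..2: 2E 57.
In little-endian order the low byte comes first in memory.
Reassemble most-significant byte first: 57 2E → 0x572E.
0x572E = 22318.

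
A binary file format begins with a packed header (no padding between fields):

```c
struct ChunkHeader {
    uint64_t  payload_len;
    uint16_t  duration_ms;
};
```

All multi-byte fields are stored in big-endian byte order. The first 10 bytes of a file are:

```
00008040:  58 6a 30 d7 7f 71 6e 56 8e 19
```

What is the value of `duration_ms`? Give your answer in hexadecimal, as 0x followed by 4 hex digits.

`duration_ms` follows `payload_len` (8 bytes), so it starts at byte offset 8 and occupies 2 bytes.
Bytes at offsets 8..9: 8E 19.
Big-endian: lowest address holds the most-significant byte.
The bytes are already most-significant first: 0x8E19.

0x8E19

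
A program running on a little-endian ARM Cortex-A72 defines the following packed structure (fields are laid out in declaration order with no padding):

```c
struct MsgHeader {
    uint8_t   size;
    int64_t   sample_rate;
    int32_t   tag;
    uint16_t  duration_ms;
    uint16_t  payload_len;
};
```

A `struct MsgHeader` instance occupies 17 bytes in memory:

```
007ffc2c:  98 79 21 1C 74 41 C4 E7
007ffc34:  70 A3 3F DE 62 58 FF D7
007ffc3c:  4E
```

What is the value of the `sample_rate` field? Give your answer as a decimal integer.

8135687037268009337

`sample_rate` follows `size` (1 byte), so it starts at byte offset 1 and occupies 8 bytes.
Bytes at offsets 1..8: 79 21 1C 74 41 C4 E7 70.
In little-endian order the low byte comes first in memory.
Reassemble most-significant byte first: 70 E7 C4 41 74 1C 21 79 → 0x70E7C441741C2179.
0x70E7C441741C2179 = 8135687037268009337.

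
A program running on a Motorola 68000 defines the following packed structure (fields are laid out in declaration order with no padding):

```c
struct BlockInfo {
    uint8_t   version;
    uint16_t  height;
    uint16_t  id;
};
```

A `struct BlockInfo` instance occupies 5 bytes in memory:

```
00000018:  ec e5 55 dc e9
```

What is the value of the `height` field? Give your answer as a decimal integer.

`height` follows `version` (1 byte), so it starts at byte offset 1 and occupies 2 bytes.
Bytes at offsets 1..2: E5 55.
In big-endian order the high byte comes first in memory.
The bytes are already most-significant first: 0xE555.
0xE555 = 58709.

58709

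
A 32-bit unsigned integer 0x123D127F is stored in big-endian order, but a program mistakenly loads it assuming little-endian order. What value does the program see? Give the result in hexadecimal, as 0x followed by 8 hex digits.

Stored big-endian, the bytes at ascending addresses are 12 3D 12 7F.
Read back as little-endian, the first byte is least significant, giving 0x7F123D12.

0x7F123D12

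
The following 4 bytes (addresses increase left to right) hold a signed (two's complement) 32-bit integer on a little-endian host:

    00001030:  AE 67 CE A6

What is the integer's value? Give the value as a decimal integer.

In little-endian order the low byte comes first in memory.
Reassemble most-significant byte first: A6 CE 67 AE → 0xA6CE67AE.
Top bit is set, so as a signed 32-bit value this is 0xA6CE67AE − 2^32 = -1496422482.

-1496422482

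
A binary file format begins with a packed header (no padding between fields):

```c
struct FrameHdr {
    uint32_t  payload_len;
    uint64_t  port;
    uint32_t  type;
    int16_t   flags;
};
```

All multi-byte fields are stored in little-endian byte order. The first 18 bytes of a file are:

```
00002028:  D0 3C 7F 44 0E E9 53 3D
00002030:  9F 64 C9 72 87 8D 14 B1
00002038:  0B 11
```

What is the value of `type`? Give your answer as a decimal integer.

2970914183

`type` follows `payload_len` (4 B), `port` (8 B), so it starts at offset 4 + 8 = 12 and occupies 4 bytes.
Bytes at offsets 12..15: 87 8D 14 B1.
In little-endian order the low byte comes first in memory.
Reassemble most-significant byte first: B1 14 8D 87 → 0xB1148D87.
0xB1148D87 = 2970914183.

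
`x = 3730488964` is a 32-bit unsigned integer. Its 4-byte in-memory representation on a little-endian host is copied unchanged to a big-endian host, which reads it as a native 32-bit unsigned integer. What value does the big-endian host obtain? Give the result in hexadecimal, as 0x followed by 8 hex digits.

0x84BE5ADE

3730488964 in 32-bit hexadecimal is 0xDE5ABE84.
Stored little-endian, the bytes at ascending addresses are 84 BE 5A DE.
Read back as big-endian, the last byte is least significant, giving 0x84BE5ADE.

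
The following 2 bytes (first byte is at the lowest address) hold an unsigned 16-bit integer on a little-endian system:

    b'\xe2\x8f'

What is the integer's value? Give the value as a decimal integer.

36834

Little-endian stores the least-significant byte at the lowest address.
Reassemble most-significant byte first: 8F E2 → 0x8FE2.
0x8FE2 = 36834.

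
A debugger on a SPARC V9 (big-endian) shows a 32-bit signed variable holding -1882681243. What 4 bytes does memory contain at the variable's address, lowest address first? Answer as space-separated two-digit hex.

8F C8 90 65

Two's complement of -1882681243 in 32 bits: 1882681243 = 0x70376F9B; invert → 0x8FC89064; add 1 → 0x8FC89065.
Split into bytes (most-significant first): 8F C8 90 65.
In big-endian order the high byte comes first in memory.
So the memory order matches the most-significant-first order: 8F C8 90 65.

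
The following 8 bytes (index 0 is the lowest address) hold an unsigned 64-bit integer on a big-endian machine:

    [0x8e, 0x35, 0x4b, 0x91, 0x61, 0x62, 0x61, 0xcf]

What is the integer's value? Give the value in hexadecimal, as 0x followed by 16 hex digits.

0x8E354B91616261CF

Big-endian stores the most-significant byte at the lowest address.
The bytes are already most-significant first: 0x8E354B91616261CF.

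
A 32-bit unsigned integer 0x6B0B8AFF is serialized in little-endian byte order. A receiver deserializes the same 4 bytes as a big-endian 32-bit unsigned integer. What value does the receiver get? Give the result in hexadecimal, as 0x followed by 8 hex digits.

0xFF8A0B6B

Stored little-endian, the bytes at ascending addresses are FF 8A 0B 6B.
Read back as big-endian, the last byte is least significant, giving 0xFF8A0B6B.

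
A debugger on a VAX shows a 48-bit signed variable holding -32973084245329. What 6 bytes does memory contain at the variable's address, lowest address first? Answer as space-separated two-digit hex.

Two's complement of -32973084245329 in 48 bits: 32973084245329 = 0x1DFD24F93D51; invert → 0xE202DB06C2AE; add 1 → 0xE202DB06C2AF.
Split into bytes (most-significant first): E2 02 DB 06 C2 AF.
In little-endian order the low byte comes first in memory.
So at ascending addresses the bytes are AF C2 06 DB 02 E2.

AF C2 06 DB 02 E2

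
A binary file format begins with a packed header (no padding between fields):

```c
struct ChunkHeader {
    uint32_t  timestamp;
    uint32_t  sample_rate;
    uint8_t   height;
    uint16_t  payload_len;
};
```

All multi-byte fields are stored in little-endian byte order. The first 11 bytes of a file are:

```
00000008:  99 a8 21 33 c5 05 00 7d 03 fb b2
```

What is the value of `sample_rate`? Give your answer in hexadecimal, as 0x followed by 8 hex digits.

0x7D0005C5

`sample_rate` follows `timestamp` (4 bytes), so it starts at byte offset 4 and occupies 4 bytes.
Bytes at offsets 4..7: C5 05 00 7D.
In little-endian order the low byte comes first in memory.
Reassemble most-significant byte first: 7D 00 05 C5 → 0x7D0005C5.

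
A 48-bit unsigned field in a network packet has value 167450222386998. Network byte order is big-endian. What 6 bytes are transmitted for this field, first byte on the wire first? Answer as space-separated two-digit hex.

167450222386998 in hexadecimal, padded to 48 bits, is 0x984B8B05DF36.
Split into bytes (most-significant first): 98 4B 8B 05 DF 36.
Big-endian stores the most-significant byte at the lowest address.
So the memory order matches the most-significant-first order: 98 4B 8B 05 DF 36.

98 4B 8B 05 DF 36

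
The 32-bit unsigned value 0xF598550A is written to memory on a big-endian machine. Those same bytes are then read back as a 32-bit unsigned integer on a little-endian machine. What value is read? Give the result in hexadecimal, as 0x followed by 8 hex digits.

Stored big-endian, the bytes at ascending addresses are F5 98 55 0A.
Read back as little-endian, the first byte is least significant, giving 0x0A5598F5.

0x0A5598F5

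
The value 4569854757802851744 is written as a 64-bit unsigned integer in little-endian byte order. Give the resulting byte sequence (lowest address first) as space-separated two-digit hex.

A0 BD F7 A9 B0 62 6B 3F

4569854757802851744 in hexadecimal, padded to 64 bits, is 0x3F6B62B0A9F7BDA0.
Split into bytes (most-significant first): 3F 6B 62 B0 A9 F7 BD A0.
In little-endian order the low byte comes first in memory.
So at ascending addresses the bytes are A0 BD F7 A9 B0 62 6B 3F.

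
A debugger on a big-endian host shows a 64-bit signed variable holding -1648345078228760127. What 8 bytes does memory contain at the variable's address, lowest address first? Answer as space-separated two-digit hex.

E9 1F E6 E2 78 E9 49 C1

Two's complement of -1648345078228760127 in 64 bits: 1648345078228760127 = 0x16E0191D8716B63F; invert → 0xE91FE6E278E949C0; add 1 → 0xE91FE6E278E949C1.
Split into bytes (most-significant first): E9 1F E6 E2 78 E9 49 C1.
Big-endian: lowest address holds the most-significant byte.
So the memory order matches the most-significant-first order: E9 1F E6 E2 78 E9 49 C1.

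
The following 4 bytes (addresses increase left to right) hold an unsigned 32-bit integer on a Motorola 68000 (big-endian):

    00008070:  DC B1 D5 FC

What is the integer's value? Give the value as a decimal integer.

3702642172

Big-endian stores the most-significant byte at the lowest address.
The bytes are already most-significant first: 0xDCB1D5FC.
0xDCB1D5FC = 3702642172.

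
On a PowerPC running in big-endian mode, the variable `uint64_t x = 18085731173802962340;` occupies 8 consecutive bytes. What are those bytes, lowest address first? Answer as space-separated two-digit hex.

FA FD 6C AE 25 BB ED A4

18085731173802962340 in hexadecimal, padded to 64 bits, is 0xFAFD6CAE25BBEDA4.
Split into bytes (most-significant first): FA FD 6C AE 25 BB ED A4.
In big-endian order the high byte comes first in memory.
So the memory order matches the most-significant-first order: FA FD 6C AE 25 BB ED A4.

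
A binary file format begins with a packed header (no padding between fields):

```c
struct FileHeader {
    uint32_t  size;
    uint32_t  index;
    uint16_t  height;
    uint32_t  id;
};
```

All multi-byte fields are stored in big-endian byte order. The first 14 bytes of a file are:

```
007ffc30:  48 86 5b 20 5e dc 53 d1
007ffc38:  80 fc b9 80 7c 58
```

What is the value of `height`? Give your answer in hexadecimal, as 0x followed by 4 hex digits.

`height` follows `size` (4 B), `index` (4 B), so it starts at offset 4 + 4 = 8 and occupies 2 bytes.
Bytes at offsets 8..9: 80 FC.
In big-endian order the high byte comes first in memory.
The bytes are already most-significant first: 0x80FC.

0x80FC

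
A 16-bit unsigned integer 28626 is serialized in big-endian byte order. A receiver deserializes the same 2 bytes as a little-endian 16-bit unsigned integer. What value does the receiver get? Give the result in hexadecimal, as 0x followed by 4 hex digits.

0xD26F

28626 in 16-bit hexadecimal is 0x6FD2.
Stored big-endian, the bytes at ascending addresses are 6F D2.
Read back as little-endian, the first byte is least significant, giving 0xD26F.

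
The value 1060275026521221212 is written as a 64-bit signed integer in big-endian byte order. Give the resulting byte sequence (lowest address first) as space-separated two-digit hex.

1060275026521221212 in hexadecimal, padded to 64 bits, is 0x0EB6DA84E003E85C.
Split into bytes (most-significant first): 0E B6 DA 84 E0 03 E8 5C.
Big-endian stores the most-significant byte at the lowest address.
So the memory order matches the most-significant-first order: 0E B6 DA 84 E0 03 E8 5C.

0E B6 DA 84 E0 03 E8 5C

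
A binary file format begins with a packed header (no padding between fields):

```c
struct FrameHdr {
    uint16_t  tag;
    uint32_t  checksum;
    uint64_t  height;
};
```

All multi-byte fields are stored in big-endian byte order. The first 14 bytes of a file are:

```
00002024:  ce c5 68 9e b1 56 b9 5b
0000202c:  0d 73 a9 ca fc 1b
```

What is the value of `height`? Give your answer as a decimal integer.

`height` follows `tag` (2 B), `checksum` (4 B), so it starts at offset 2 + 4 = 6 and occupies 8 bytes.
Bytes at offsets 6..13: B9 5B 0D 73 A9 CA FC 1B.
Big-endian: lowest address holds the most-significant byte.
The bytes are already most-significant first: 0xB95B0D73A9CAFC1B.
0xB95B0D73A9CAFC1B = 13356283910318390299.

13356283910318390299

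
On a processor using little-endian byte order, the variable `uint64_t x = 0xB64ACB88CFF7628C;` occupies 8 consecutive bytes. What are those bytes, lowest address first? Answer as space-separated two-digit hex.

Split into bytes (most-significant first): B6 4A CB 88 CF F7 62 8C.
In little-endian order the low byte comes first in memory.
So at ascending addresses the bytes are 8C 62 F7 CF 88 CB 4A B6.

8C 62 F7 CF 88 CB 4A B6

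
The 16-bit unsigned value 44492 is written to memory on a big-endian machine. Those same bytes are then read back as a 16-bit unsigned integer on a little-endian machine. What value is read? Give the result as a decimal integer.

52397

44492 in 16-bit hexadecimal is 0xADCC.
Stored big-endian, the bytes at ascending addresses are AD CC.
Read back as little-endian, the first byte is least significant, giving 0xCCAD.
0xCCAD = 52397.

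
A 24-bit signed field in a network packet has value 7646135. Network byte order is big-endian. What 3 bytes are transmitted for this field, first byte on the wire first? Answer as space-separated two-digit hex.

74 AB B7

7646135 in hexadecimal, padded to 24 bits, is 0x74ABB7.
Split into bytes (most-significant first): 74 AB B7.
In big-endian order the high byte comes first in memory.
So the memory order matches the most-significant-first order: 74 AB B7.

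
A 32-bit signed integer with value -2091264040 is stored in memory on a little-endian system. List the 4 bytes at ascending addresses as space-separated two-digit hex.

Two's complement of -2091264040 in 32 bits: 2091264040 = 0x7CA62828; invert → 0x8359D7D7; add 1 → 0x8359D7D8.
Split into bytes (most-significant first): 83 59 D7 D8.
Little-endian: lowest address holds the least-significant byte.
So at ascending addresses the bytes are D8 D7 59 83.

D8 D7 59 83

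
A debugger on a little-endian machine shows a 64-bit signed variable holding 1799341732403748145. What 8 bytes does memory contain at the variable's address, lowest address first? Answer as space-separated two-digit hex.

31 1D 76 B5 C5 8B F8 18

1799341732403748145 in hexadecimal, padded to 64 bits, is 0x18F88BC5B5761D31.
Split into bytes (most-significant first): 18 F8 8B C5 B5 76 1D 31.
Little-endian: lowest address holds the least-significant byte.
So at ascending addresses the bytes are 31 1D 76 B5 C5 8B F8 18.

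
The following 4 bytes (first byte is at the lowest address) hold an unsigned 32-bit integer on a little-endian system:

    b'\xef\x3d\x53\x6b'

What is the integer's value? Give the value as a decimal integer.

Little-endian stores the least-significant byte at the lowest address.
Reassemble most-significant byte first: 6B 53 3D EF → 0x6B533DEF.
0x6B533DEF = 1800617455.

1800617455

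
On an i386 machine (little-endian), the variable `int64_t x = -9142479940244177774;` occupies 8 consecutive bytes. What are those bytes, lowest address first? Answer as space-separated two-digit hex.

Two's complement of -9142479940244177774 in 64 bits: 9142479940244177774 = 0x7EE09D111463836E; invert → 0x811F62EEEB9C7C91; add 1 → 0x811F62EEEB9C7C92.
Split into bytes (most-significant first): 81 1F 62 EE EB 9C 7C 92.
In little-endian order the low byte comes first in memory.
So at ascending addresses the bytes are 92 7C 9C EB EE 62 1F 81.

92 7C 9C EB EE 62 1F 81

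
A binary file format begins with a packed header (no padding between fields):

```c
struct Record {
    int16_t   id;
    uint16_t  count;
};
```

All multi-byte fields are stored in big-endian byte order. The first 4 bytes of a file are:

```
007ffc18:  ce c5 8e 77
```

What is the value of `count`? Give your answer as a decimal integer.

36471

`count` follows `id` (2 bytes), so it starts at byte offset 2 and occupies 2 bytes.
Bytes at offsets 2..3: 8E 77.
In big-endian order the high byte comes first in memory.
The bytes are already most-significant first: 0x8E77.
0x8E77 = 36471.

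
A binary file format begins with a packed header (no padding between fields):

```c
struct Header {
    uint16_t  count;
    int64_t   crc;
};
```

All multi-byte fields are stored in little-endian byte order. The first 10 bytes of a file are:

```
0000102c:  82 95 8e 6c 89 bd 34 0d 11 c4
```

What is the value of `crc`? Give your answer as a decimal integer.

`crc` follows `count` (2 bytes), so it starts at byte offset 2 and occupies 8 bytes.
Bytes at offsets 2..9: 8E 6C 89 BD 34 0D 11 C4.
In little-endian order the low byte comes first in memory.
Reassemble most-significant byte first: C4 11 0D 34 BD 89 6C 8E → 0xC4110D34BD896C8E.
Top bit is set, so as a signed 64-bit value this is 0xC4110D34BD896C8E − 2^64 = -4318656047502234482.

-4318656047502234482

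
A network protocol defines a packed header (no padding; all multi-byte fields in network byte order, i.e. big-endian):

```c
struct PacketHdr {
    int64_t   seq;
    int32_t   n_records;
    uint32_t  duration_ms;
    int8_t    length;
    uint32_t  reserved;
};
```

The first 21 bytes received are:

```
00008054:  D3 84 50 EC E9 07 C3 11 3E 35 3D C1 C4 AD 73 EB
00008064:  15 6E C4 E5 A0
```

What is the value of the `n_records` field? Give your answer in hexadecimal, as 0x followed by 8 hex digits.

0x3E353DC1

`n_records` follows `seq` (8 bytes), so it starts at byte offset 8 and occupies 4 bytes.
Bytes at offsets 8..11: 3E 35 3D C1.
In big-endian order the high byte comes first in memory.
The bytes are already most-significant first: 0x3E353DC1.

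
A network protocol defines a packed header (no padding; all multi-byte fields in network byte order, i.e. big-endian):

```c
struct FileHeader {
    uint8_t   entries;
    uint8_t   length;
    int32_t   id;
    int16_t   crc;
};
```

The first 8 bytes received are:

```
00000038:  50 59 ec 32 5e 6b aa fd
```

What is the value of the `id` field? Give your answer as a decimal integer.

-332243349

`id` follows `entries` (1 B), `length` (1 B), so it starts at offset 1 + 1 = 2 and occupies 4 bytes.
Bytes at offsets 2..5: EC 32 5E 6B.
Big-endian: lowest address holds the most-significant byte.
The bytes are already most-significant first: 0xEC325E6B.
Top bit is set, so as a signed 32-bit value this is 0xEC325E6B − 2^32 = -332243349.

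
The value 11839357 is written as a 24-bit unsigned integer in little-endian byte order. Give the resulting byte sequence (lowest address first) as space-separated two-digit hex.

7D A7 B4

11839357 in hexadecimal, padded to 24 bits, is 0xB4A77D.
Split into bytes (most-significant first): B4 A7 7D.
In little-endian order the low byte comes first in memory.
So at ascending addresses the bytes are 7D A7 B4.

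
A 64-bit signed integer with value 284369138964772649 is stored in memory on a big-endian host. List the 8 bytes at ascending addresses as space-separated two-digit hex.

284369138964772649 in hexadecimal, padded to 64 bits, is 0x03F24839A9143729.
Split into bytes (most-significant first): 03 F2 48 39 A9 14 37 29.
Big-endian: lowest address holds the most-significant byte.
So the memory order matches the most-significant-first order: 03 F2 48 39 A9 14 37 29.

03 F2 48 39 A9 14 37 29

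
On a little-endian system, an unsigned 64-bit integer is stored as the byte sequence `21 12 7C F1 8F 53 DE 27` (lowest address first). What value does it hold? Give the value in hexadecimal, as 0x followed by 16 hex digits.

In little-endian order the low byte comes first in memory.
Reassemble most-significant byte first: 27 DE 53 8F F1 7C 12 21 → 0x27DE538FF17C1221.

0x27DE538FF17C1221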